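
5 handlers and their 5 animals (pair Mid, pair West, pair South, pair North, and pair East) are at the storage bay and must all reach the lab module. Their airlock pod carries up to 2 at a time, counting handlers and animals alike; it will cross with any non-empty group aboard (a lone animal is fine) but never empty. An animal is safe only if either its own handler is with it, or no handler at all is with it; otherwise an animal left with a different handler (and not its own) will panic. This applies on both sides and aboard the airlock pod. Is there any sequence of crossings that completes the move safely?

Following every safe sequence of crossings from the start, the most of the 10 that can be at the lab module as the airlock pod arrives there on crossings 1, 3, 5, 7 is 2, 3, 4, 5 respectively; the best ever achieved is 5 of 10.
From crossing 9 on, no configuration arises that was not already reachable earlier: only 82 distinct safe configurations (who is on which side, and where the airlock pod is) can ever be reached, none of them has everyone across, and every continuation just revisits them. So no valid plan exists.

No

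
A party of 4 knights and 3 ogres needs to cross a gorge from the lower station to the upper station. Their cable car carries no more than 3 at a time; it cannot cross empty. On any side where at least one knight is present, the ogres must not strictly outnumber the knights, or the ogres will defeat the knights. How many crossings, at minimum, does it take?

Counting alone: each trip to the upper station takes at most 3 across and each return brings at least 1 back, so after t trips out (and t−1 returns) at most 3t − (t−1) of the 7 are across; that first reaches 7 at t = 3, so at least 5 crossings are needed.
The plan below uses exactly 5 crossings, so it is optimal:
1. 3 ogres → the upper station.  (the lower station: 4K 0O; the upper station: 0K 3O)
2. 1 ogre ← the lower station.  (the lower station: 4K 1O; the upper station: 0K 2O)
3. 3 knights → the upper station.  (the lower station: 1K 1O; the upper station: 3K 2O)
4. 1 knight ← the lower station.  (the lower station: 2K 1O; the upper station: 2K 2O)
5. 2 knights and 1 ogre → the upper station.  (the lower station: 0K 0O; the upper station: 4K 3O)

5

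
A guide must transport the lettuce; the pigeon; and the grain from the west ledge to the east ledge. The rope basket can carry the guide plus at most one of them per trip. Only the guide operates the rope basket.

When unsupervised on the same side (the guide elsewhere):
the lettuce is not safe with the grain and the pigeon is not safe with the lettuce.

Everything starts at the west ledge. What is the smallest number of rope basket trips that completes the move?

7

Counting alone: the guide can take at most 1 across per trip to the east ledge, so moving all 3 needs at least 3 loaded trips out, with a return between consecutive ones — at least 5 crossings.
The safety rule pushes this higher. Following every safe sequence of crossings, the most of the 3 that can be at the east ledge as the rope basket arrives there on crossing 5 is 2 — never all 3.
So no plan with fewer than 7 crossings exists, and this one achieves 7:
1. Guide goes to the east ledge with the lettuce.
2. Guide goes back to the west ledge alone.
3. Guide goes to the east ledge with the pigeon.
4. Guide goes back to the west ledge with the lettuce.
5. Guide goes to the east ledge with the grain.
6. Guide goes back to the west ledge alone.
7. Guide goes to the east ledge with the lettuce.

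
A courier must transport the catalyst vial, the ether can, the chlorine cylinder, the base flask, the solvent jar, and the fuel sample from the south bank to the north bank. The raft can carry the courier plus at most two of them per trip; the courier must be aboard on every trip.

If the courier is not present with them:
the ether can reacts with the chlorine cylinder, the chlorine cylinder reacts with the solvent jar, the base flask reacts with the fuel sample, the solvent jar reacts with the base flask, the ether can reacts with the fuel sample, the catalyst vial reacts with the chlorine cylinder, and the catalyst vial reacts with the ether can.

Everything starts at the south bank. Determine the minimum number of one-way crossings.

Whatever the first load, the items left behind include a forbidden pair without the courier. No opening move is safe, so no plan exists.

impossible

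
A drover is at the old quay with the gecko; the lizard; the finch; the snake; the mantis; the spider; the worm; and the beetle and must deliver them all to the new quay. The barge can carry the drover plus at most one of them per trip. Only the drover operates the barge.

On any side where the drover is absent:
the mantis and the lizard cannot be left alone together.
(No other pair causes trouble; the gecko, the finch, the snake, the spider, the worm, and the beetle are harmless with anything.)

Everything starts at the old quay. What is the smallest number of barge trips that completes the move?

Counting alone: the drover can take at most 1 across per trip to the new quay, so moving all 8 needs at least 8 loaded trips out, with a return between consecutive ones — at least 15 crossings.
The plan below uses exactly 15 crossings, so it is optimal:
1. Drover goes to the new quay with the lizard.  [the old quay: the beetle, the finch, the gecko, the mantis, the snake, the spider, the worm | the new quay: the lizard]
2. Drover goes back to the old quay alone.  [the old quay: the beetle, the finch, the gecko, the mantis, the snake, the spider, the worm | the new quay: the lizard]
3. Drover goes to the new quay with the gecko.  [the old quay: the beetle, the finch, the mantis, the snake, the spider, the worm | the new quay: the gecko, the lizard]
4. Drover goes back to the old quay alone.  [the old quay: the beetle, the finch, the mantis, the snake, the spider, the worm | the new quay: the gecko, the lizard]
5. Drover goes to the new quay with the finch.  [the old quay: the beetle, the mantis, the snake, the spider, the worm | the new quay: the finch, the gecko, the lizard]
6. Drover goes back to the old quay alone.  [the old quay: the beetle, the mantis, the snake, the spider, the worm | the new quay: the finch, the gecko, the lizard]
7. Drover goes to the new quay with the snake.  [the old quay: the beetle, the mantis, the spider, the worm | the new quay: the finch, the gecko, the lizard, the snake]
8. Drover goes back to the old quay alone.  [the old quay: the beetle, the mantis, the spider, the worm | the new quay: the finch, the gecko, the lizard, the snake]
9. Drover goes to the new quay with the spider.  [the old quay: the beetle, the mantis, the worm | the new quay: the finch, the gecko, the lizard, the snake, the spider]
10. Drover goes back to the old quay alone.  [the old quay: the beetle, the mantis, the worm | the new quay: the finch, the gecko, the lizard, the snake, the spider]
11. Drover goes to the new quay with the worm.  [the old quay: the beetle, the mantis | the new quay: the finch, the gecko, the lizard, the snake, the spider, the worm]
12. Drover goes back to the old quay alone.  [the old quay: the beetle, the mantis | the new quay: the finch, the gecko, the lizard, the snake, the spider, the worm]
13. Drover goes to the new quay with the beetle.  [the old quay: the mantis | the new quay: the beetle, the finch, the gecko, the lizard, the snake, the spider, the worm]
14. Drover goes back to the old quay alone.  [the old quay: the mantis | the new quay: the beetle, the finch, the gecko, the lizard, the snake, the spider, the worm]
15. Drover goes to the new quay with the mantis.  [the old quay: — | the new quay: the beetle, the finch, the gecko, the lizard, the mantis, the snake, the spider, the worm]

15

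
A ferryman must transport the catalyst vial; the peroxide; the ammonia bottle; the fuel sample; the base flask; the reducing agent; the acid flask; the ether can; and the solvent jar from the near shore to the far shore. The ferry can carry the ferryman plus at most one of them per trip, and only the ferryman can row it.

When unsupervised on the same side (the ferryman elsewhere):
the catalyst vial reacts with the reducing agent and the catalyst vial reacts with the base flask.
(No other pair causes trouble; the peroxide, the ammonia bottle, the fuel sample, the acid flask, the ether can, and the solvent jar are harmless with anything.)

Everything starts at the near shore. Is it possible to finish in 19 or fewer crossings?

Yes

Yes — this plan uses 19 crossings (≤ 19):
1. Ferryman goes to the far shore with the catalyst vial.
2. Ferryman goes back to the near shore alone.
3. Ferryman goes to the far shore with the peroxide.
4. Ferryman goes back to the near shore alone.
5. Ferryman goes to the far shore with the ammonia bottle.
6. Ferryman goes back to the near shore alone.
7. Ferryman goes to the far shore with the fuel sample.
8. Ferryman goes back to the near shore alone.
9. Ferryman goes to the far shore with the base flask.
10. Ferryman goes back to the near shore with the catalyst vial.
11. Ferryman goes to the far shore with the reducing agent.
12. Ferryman goes back to the near shore alone.
13. Ferryman goes to the far shore with the acid flask.
14. Ferryman goes back to the near shore alone.
15. Ferryman goes to the far shore with the ether can.
16. Ferryman goes back to the near shore alone.
17. Ferryman goes to the far shore with the solvent jar.
18. Ferryman goes back to the near shore alone.
19. Ferryman goes to the far shore with the catalyst vial.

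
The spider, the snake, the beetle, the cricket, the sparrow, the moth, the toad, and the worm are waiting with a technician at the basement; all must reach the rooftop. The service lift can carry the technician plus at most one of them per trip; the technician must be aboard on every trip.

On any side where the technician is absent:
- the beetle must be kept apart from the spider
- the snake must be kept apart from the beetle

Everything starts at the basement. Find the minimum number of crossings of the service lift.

17

Counting alone: the technician can take at most 1 across per trip to the rooftop, so moving all 8 needs at least 8 loaded trips out, with a return between consecutive ones — at least 15 crossings.
The safety rule pushes this higher. Following every safe sequence of crossings, the most of the 8 that can be at the rooftop as the service lift arrives there on crossing 15 is 7 — never all 8.
So no plan with fewer than 17 crossings exists, and this one achieves 17:
1. Technician goes to the rooftop with the beetle.  [the basement: the cricket, the moth, the snake, the sparrow, the spider, the toad, the worm | the rooftop: the beetle]
2. Technician goes back to the basement alone.  [the basement: the cricket, the moth, the snake, the sparrow, the spider, the toad, the worm | the rooftop: the beetle]
3. Technician goes to the rooftop with the spider.  [the basement: the cricket, the moth, the snake, the sparrow, the toad, the worm | the rooftop: the beetle, the spider]
4. Technician goes back to the basement with the beetle.  [the basement: the beetle, the cricket, the moth, the snake, the sparrow, the toad, the worm | the rooftop: the spider]
5. Technician goes to the rooftop with the snake.  [the basement: the beetle, the cricket, the moth, the sparrow, the toad, the worm | the rooftop: the snake, the spider]
6. Technician goes back to the basement alone.  [the basement: the beetle, the cricket, the moth, the sparrow, the toad, the worm | the rooftop: the snake, the spider]
7. Technician goes to the rooftop with the cricket.  [the basement: the beetle, the moth, the sparrow, the toad, the worm | the rooftop: the cricket, the snake, the spider]
8. Technician goes back to the basement alone.  [the basement: the beetle, the moth, the sparrow, the toad, the worm | the rooftop: the cricket, the snake, the spider]
9. Technician goes to the rooftop with the sparrow.  [the basement: the beetle, the moth, the toad, the worm | the rooftop: the cricket, the snake, the sparrow, the spider]
10. Technician goes back to the basement alone.  [the basement: the beetle, the moth, the toad, the worm | the rooftop: the cricket, the snake, the sparrow, the spider]
11. Technician goes to the rooftop with the moth.  [the basement: the beetle, the toad, the worm | the rooftop: the cricket, the moth, the snake, the sparrow, the spider]
12. Technician goes back to the basement alone.  [the basement: the beetle, the toad, the worm | the rooftop: the cricket, the moth, the snake, the sparrow, the spider]
13. Technician goes to the rooftop with the toad.  [the basement: the beetle, the worm | the rooftop: the cricket, the moth, the snake, the sparrow, the spider, the toad]
14. Technician goes back to the basement alone.  [the basement: the beetle, the worm | the rooftop: the cricket, the moth, the snake, the sparrow, the spider, the toad]
15. Technician goes to the rooftop with the worm.  [the basement: the beetle | the rooftop: the cricket, the moth, the snake, the sparrow, the spider, the toad, the worm]
16. Technician goes back to the basement alone.  [the basement: the beetle | the rooftop: the cricket, the moth, the snake, the sparrow, the spider, the toad, the worm]
17. Technician goes to the rooftop with the beetle.  [the basement: — | the rooftop: the beetle, the cricket, the moth, the snake, the sparrow, the spider, the toad, the worm]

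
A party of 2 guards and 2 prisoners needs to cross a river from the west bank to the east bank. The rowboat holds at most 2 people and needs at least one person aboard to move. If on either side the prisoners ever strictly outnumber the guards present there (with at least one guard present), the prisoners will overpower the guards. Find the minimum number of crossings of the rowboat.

5

Counting alone: each trip to the east bank takes at most 2 across and each return brings at least 1 back, so after t trips out (and t−1 returns) at most 2t − (t−1) of the 4 are across; that first reaches 4 at t = 3, so at least 5 crossings are needed.
The plan below uses exactly 5 crossings, so it is optimal:
1. 2 prisoners → the east bank.  (the west bank: 2G 0P; the east bank: 0G 2P)
2. 1 prisoner ← the west bank.  (the west bank: 2G 1P; the east bank: 0G 1P)
3. 2 guards → the east bank.  (the west bank: 0G 1P; the east bank: 2G 1P)
4. 1 prisoner ← the west bank.  (the west bank: 0G 2P; the east bank: 2G 0P)
5. 2 prisoners → the east bank.  (the west bank: 0G 0P; the east bank: 2G 2P)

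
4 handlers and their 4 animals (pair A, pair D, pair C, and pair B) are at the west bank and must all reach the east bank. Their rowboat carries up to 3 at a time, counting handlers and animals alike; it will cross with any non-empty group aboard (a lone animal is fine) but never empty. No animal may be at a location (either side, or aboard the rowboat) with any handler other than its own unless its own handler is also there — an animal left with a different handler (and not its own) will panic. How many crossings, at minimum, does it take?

9

Counting alone: each trip to the east bank takes at most 3 across and each return brings at least 1 back, so after t trips out (and t−1 returns) at most 3t − (t−1) of the 8 are across; that first reaches 8 at t = 4, so at least 7 crossings are needed.
The safety rule pushes this higher. Following every safe sequence of crossings, the most of the 8 that can be at the east bank as the rowboat arrives there on crossing 7 is 7 — never all 8.
So no plan with fewer than 9 crossings exists, and this one achieves 9:
1. animal A and handler A cross → the east bank.
2. handler A crosses ← the west bank.
3. animal D, handler A, and handler D cross → the east bank.
4. animal A and handler A cross ← the west bank.
5. handler A, handler B, and handler C cross → the east bank.
6. animal D crosses ← the west bank.
7. animal A and animal D cross → the east bank.
8. animal A crosses ← the west bank.
9. animal A, animal B, and animal C cross → the east bank.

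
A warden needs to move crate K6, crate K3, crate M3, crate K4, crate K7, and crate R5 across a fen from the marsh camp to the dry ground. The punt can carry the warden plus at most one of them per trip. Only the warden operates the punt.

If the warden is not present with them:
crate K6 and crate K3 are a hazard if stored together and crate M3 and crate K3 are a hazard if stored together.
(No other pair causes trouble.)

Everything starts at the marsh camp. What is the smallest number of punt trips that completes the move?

Counting alone: the warden can take at most 1 across per trip to the dry ground, so moving all 6 needs at least 6 loaded trips out, with a return between consecutive ones — at least 11 crossings.
The safety rule pushes this higher. Following every safe sequence of crossings, the most of the 6 that can be at the dry ground as the punt arrives there on crossing 11 is 5 — never all 6.
So no plan with fewer than 13 crossings exists, and this one achieves 13:
1. Warden goes to the dry ground with crate K3.  [the marsh camp: crate K4, crate K6, crate K7, crate M3, crate R5 | the dry ground: crate K3]
2. Warden goes back to the marsh camp alone.  [the marsh camp: crate K4, crate K6, crate K7, crate M3, crate R5 | the dry ground: crate K3]
3. Warden goes to the dry ground with crate K6.  [the marsh camp: crate K4, crate K7, crate M3, crate R5 | the dry ground: crate K3, crate K6]
4. Warden goes back to the marsh camp with crate K3.  [the marsh camp: crate K3, crate K4, crate K7, crate M3, crate R5 | the dry ground: crate K6]
5. Warden goes to the dry ground with crate M3.  [the marsh camp: crate K3, crate K4, crate K7, crate R5 | the dry ground: crate K6, crate M3]
6. Warden goes back to the marsh camp alone.  [the marsh camp: crate K3, crate K4, crate K7, crate R5 | the dry ground: crate K6, crate M3]
7. Warden goes to the dry ground with crate K4.  [the marsh camp: crate K3, crate K7, crate R5 | the dry ground: crate K4, crate K6, crate M3]
8. Warden goes back to the marsh camp alone.  [the marsh camp: crate K3, crate K7, crate R5 | the dry ground: crate K4, crate K6, crate M3]
9. Warden goes to the dry ground with crate K7.  [the marsh camp: crate K3, crate R5 | the dry ground: crate K4, crate K6, crate K7, crate M3]
10. Warden goes back to the marsh camp alone.  [the marsh camp: crate K3, crate R5 | the dry ground: crate K4, crate K6, crate K7, crate M3]
11. Warden goes to the dry ground with crate R5.  [the marsh camp: crate K3 | the dry ground: crate K4, crate K6, crate K7, crate M3, crate R5]
12. Warden goes back to the marsh camp alone.  [the marsh camp: crate K3 | the dry ground: crate K4, crate K6, crate K7, crate M3, crate R5]
13. Warden goes to the dry ground with crate K3.  [the marsh camp: — | the dry ground: crate K3, crate K4, crate K6, crate K7, crate M3, crate R5]

13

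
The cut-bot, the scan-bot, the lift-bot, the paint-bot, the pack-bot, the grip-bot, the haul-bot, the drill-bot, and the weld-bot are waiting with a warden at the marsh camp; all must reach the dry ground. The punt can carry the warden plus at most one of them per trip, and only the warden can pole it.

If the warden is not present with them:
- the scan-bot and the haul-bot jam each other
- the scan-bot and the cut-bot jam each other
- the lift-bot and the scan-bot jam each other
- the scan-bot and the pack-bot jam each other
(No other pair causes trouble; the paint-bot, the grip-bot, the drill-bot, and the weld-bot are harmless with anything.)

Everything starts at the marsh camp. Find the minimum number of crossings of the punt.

impossible

Following every safe sequence of crossings from the start, the most of the 9 that can be at the dry ground as the punt arrives there on crossings 1, 3, 5, 7, 9, 11 is 1, 2, 3, 4, 5, 6 respectively; the best ever achieved is 6 of 9.
From crossing 13 on, no configuration arises that was not already reachable earlier: only 176 distinct safe configurations (who is on which side, and where the punt is) can ever be reached, none of them has everyone across, and every continuation just revisits them. So no valid plan exists.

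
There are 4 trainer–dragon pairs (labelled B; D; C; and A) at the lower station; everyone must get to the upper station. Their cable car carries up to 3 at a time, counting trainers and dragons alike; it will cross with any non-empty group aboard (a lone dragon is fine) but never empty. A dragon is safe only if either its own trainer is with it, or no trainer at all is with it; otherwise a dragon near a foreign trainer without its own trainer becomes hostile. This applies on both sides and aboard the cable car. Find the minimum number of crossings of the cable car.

Counting alone: each trip to the upper station takes at most 3 across and each return brings at least 1 back, so after t trips out (and t−1 returns) at most 3t − (t−1) of the 8 are across; that first reaches 8 at t = 4, so at least 7 crossings are needed.
The safety rule pushes this higher. Following every safe sequence of crossings, the most of the 8 that can be at the upper station as the cable car arrives there on crossing 7 is 7 — never all 8.
So no plan with fewer than 9 crossings exists, and this one achieves 9:
1. dragon B and trainer B cross → the upper station.
2. trainer B crosses ← the lower station.
3. dragon D, trainer B, and trainer D cross → the upper station.
4. dragon B and trainer B cross ← the lower station.
5. trainer A, trainer B, and trainer C cross → the upper station.
6. dragon D crosses ← the lower station.
7. dragon B and dragon D cross → the upper station.
8. dragon B crosses ← the lower station.
9. dragon A, dragon B, and dragon C cross → the upper station.

9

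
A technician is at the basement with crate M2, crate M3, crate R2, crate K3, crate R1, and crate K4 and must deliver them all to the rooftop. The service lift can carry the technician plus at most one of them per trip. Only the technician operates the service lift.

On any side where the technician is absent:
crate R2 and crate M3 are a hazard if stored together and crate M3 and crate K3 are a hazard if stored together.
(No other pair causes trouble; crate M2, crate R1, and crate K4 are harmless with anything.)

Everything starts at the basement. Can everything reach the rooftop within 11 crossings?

Counting alone: the technician can take at most 1 across per trip to the rooftop, so moving all 6 needs at least 6 loaded trips out, with a return between consecutive ones — at least 11 crossings.
The safety rule pushes this higher. Following every safe sequence of crossings, the most of the 6 that can be at the rooftop as the service lift arrives there on crossing 11 is 5 — never all 6.
So the move cannot be finished within 11 crossings. (The shortest complete plan takes 13:)
1. Technician goes to the rooftop with crate M3.
2. Technician goes back to the basement alone.
3. Technician goes to the rooftop with crate M2.
4. Technician goes back to the basement alone.
5. Technician goes to the rooftop with crate R2.
6. Technician goes back to the basement with crate M3.
7. Technician goes to the rooftop with crate K3.
8. Technician goes back to the basement alone.
9. Technician goes to the rooftop with crate R1.
10. Technician goes back to the basement alone.
11. Technician goes to the rooftop with crate K4.
12. Technician goes back to the basement alone.
13. Technician goes to the rooftop with crate M3.

No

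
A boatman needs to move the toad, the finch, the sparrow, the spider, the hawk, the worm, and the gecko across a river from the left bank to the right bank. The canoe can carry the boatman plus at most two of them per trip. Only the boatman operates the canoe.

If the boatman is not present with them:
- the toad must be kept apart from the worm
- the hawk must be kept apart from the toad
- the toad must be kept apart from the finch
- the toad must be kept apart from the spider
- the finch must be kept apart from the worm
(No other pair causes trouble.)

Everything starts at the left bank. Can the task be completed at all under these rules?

Yes

1. Boatman goes to the right bank with the finch and the toad.  [the left bank: the gecko, the hawk, the sparrow, the spider, the worm | the right bank: the finch, the toad]
2. Boatman goes back to the left bank with the toad.  [the left bank: the gecko, the hawk, the sparrow, the spider, the toad, the worm | the right bank: the finch]
3. Boatman goes to the right bank with the sparrow and the toad.  [the left bank: the gecko, the hawk, the spider, the worm | the right bank: the finch, the sparrow, the toad]
4. Boatman goes back to the left bank with the toad.  [the left bank: the gecko, the hawk, the spider, the toad, the worm | the right bank: the finch, the sparrow]
5. Boatman goes to the right bank with the spider and the toad.  [the left bank: the gecko, the hawk, the worm | the right bank: the finch, the sparrow, the spider, the toad]
6. Boatman goes back to the left bank with the toad.  [the left bank: the gecko, the hawk, the toad, the worm | the right bank: the finch, the sparrow, the spider]
7. Boatman goes to the right bank with the hawk and the toad.  [the left bank: the gecko, the worm | the right bank: the finch, the hawk, the sparrow, the spider, the toad]
8. Boatman goes back to the left bank with the toad.  [the left bank: the gecko, the toad, the worm | the right bank: the finch, the hawk, the sparrow, the spider]
9. Boatman goes to the right bank with the gecko and the toad.  [the left bank: the worm | the right bank: the finch, the gecko, the hawk, the sparrow, the spider, the toad]
10. Boatman goes back to the left bank with the toad.  [the left bank: the toad, the worm | the right bank: the finch, the gecko, the hawk, the sparrow, the spider]
11. Boatman goes to the right bank with the toad and the worm.  [the left bank: — | the right bank: the finch, the gecko, the hawk, the sparrow, the spider, the toad, the worm]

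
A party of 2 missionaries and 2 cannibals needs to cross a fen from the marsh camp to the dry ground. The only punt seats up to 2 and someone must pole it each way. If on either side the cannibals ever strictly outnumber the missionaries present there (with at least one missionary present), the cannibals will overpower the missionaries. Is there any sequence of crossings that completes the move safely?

1. 2 cannibals → the dry ground.  (the marsh camp: 2M 0C; the dry ground: 0M 2C)
2. 1 cannibal ← the marsh camp.  (the marsh camp: 2M 1C; the dry ground: 0M 1C)
3. 2 missionaries → the dry ground.  (the marsh camp: 0M 1C; the dry ground: 2M 1C)
4. 1 cannibal ← the marsh camp.  (the marsh camp: 0M 2C; the dry ground: 2M 0C)
5. 2 cannibals → the dry ground.  (the marsh camp: 0M 0C; the dry ground: 2M 2C)

Yes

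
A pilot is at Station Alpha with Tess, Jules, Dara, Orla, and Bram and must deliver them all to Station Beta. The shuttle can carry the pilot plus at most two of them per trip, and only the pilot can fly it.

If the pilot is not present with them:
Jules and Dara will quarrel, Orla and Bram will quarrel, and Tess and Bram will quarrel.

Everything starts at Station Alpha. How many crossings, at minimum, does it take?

5

Counting alone: the pilot can take at most 2 across per trip to Station Beta, so moving all 5 needs at least 3 loaded trips out, with a return between consecutive ones — at least 5 crossings.
The plan below uses exactly 5 crossings, so it is optimal:
1. Pilot goes to Station Beta with Bram and Jules.  [Station Alpha: Dara, Orla, Tess | Station Beta: Bram, Jules]
2. Pilot goes back to Station Alpha alone.  [Station Alpha: Dara, Orla, Tess | Station Beta: Bram, Jules]
3. Pilot goes to Station Beta with Orla and Tess.  [Station Alpha: Dara | Station Beta: Bram, Jules, Orla, Tess]
4. Pilot goes back to Station Alpha with Bram.  [Station Alpha: Bram, Dara | Station Beta: Jules, Orla, Tess]
5. Pilot goes to Station Beta with Bram and Dara.  [Station Alpha: — | Station Beta: Bram, Dara, Jules, Orla, Tess]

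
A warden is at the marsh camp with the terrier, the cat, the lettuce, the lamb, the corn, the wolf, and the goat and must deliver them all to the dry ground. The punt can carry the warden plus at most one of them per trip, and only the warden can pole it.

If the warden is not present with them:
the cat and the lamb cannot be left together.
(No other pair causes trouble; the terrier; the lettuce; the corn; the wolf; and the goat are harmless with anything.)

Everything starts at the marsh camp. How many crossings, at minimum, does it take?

13

Counting alone: the warden can take at most 1 across per trip to the dry ground, so moving all 7 needs at least 7 loaded trips out, with a return between consecutive ones — at least 13 crossings.
The plan below uses exactly 13 crossings, so it is optimal:
1. Warden goes to the dry ground with the cat.
2. Warden goes back to the marsh camp alone.
3. Warden goes to the dry ground with the terrier.
4. Warden goes back to the marsh camp alone.
5. Warden goes to the dry ground with the lettuce.
6. Warden goes back to the marsh camp alone.
7. Warden goes to the dry ground with the corn.
8. Warden goes back to the marsh camp alone.
9. Warden goes to the dry ground with the wolf.
10. Warden goes back to the marsh camp alone.
11. Warden goes to the dry ground with the goat.
12. Warden goes back to the marsh camp alone.
13. Warden goes to the dry ground with the lamb.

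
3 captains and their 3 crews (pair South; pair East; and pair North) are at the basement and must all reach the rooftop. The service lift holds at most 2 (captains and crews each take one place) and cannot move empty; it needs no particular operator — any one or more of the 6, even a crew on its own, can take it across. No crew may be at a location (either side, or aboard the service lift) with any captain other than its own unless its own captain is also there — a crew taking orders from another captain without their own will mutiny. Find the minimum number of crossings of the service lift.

Counting alone: each trip to the rooftop takes at most 2 across and each return brings at least 1 back, so after t trips out (and t−1 returns) at most 2t − (t−1) of the 6 are across; that first reaches 6 at t = 5, so at least 9 crossings are needed.
The safety rule pushes this higher. Following every safe sequence of crossings, the most of the 6 that can be at the rooftop as the service lift arrives there on crossing 9 is 5 — never all 6.
So no plan with fewer than 11 crossings exists, and this one achieves 11:
1. captain South and crew South cross → the rooftop.
2. captain South crosses ← the basement.
3. crew East and crew North cross → the rooftop.
4. crew South crosses ← the basement.
5. captain East and captain North cross → the rooftop.
6. captain East and crew East cross ← the basement.
7. captain East and captain South cross → the rooftop.
8. crew North crosses ← the basement.
9. crew East and crew South cross → the rooftop.
10. captain North crosses ← the basement.
11. captain North and crew North cross → the rooftop.

11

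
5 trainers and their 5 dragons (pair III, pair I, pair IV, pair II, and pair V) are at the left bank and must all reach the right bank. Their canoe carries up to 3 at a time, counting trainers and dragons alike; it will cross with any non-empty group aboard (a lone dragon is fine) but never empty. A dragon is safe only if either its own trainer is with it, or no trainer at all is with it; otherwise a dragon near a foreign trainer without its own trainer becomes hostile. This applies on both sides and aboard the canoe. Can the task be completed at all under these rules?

1. dragon III and trainer III cross → the right bank.
2. trainer III crosses ← the left bank.
3. dragon I, dragon II, and dragon IV cross → the right bank.
4. dragon III crosses ← the left bank.
5. trainer I, trainer II, and trainer IV cross → the right bank.
6. dragon I and trainer I cross ← the left bank.
7. trainer I, trainer III, and trainer V cross → the right bank.
8. dragon IV crosses ← the left bank.
9. dragon I and dragon III cross → the right bank.
10. dragon III crosses ← the left bank.
11. dragon III, dragon IV, and dragon V cross → the right bank.

Yes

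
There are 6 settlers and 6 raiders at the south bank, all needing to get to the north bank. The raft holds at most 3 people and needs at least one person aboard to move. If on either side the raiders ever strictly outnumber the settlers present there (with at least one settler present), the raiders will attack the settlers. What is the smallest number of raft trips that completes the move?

Following every safe sequence of crossings from the start, the most of the 12 that can be at the north bank as the raft arrives there on crossings 1, 3, 5 is 3, 5, 6 respectively; the best ever achieved is 6 of 12.
From crossing 7 on, no configuration arises that was not already reachable earlier: only 17 distinct safe configurations (who is on which side, and where the raft is) can ever be reached, none of them has everyone across, and every continuation just revisits them. They are: 0 settlers + 0 raiders across (raft back at the start); 0 settlers + 1 raider across (raft there); 0 settlers + 1 raider across (raft back at the start); 0 settlers + 2 raiders across (raft there); 0 settlers + 2 raiders across (raft back at the start); 0 settlers + 3 raiders across (raft there); 0 settlers + 3 raiders across (raft back at the start); 0 settlers + 4 raiders across (raft there); 0 settlers + 4 raiders across (raft back at the start); 0 settlers + 5 raiders across (raft there); 0 settlers + 5 raiders across (raft back at the start); 0 settlers + 6 raiders across (raft there); 1 settler + 1 raider across (raft there); 1 settler + 1 raider across (raft back at the start); 2 settlers + 2 raiders across (raft there); 2 settlers + 2 raiders across (raft back at the start); 3 settlers + 3 raiders across (raft there). So no valid plan exists.

impossible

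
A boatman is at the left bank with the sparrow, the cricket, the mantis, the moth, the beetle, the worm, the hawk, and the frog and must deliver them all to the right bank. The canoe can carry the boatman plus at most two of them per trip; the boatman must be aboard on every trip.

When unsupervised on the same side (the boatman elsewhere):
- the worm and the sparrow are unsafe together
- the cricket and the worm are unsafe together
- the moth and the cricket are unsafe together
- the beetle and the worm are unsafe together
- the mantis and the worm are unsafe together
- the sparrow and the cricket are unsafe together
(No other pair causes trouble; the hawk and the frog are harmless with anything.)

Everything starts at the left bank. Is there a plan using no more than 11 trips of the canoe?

Counting alone: the boatman can take at most 2 across per trip to the right bank, so moving all 8 needs at least 4 loaded trips out, with a return between consecutive ones — at least 7 crossings.
The safety rule pushes this higher. Following every safe sequence of crossings, the most of the 8 that can be at the right bank as the canoe arrives there on crossings 7, 9, 11 is 5, 6, 7 respectively — never all 8.
So the move cannot be finished within 11 crossings. (The shortest complete plan takes 13:)
1. Boatman goes to the right bank with the cricket and the worm.  [the left bank: the beetle, the frog, the hawk, the mantis, the moth, the sparrow | the right bank: the cricket, the worm]
2. Boatman goes back to the left bank with the cricket.  [the left bank: the beetle, the cricket, the frog, the hawk, the mantis, the moth, the sparrow | the right bank: the worm]
3. Boatman goes to the right bank with the moth and the sparrow.  [the left bank: the beetle, the cricket, the frog, the hawk, the mantis | the right bank: the moth, the sparrow, the worm]
4. Boatman goes back to the left bank with the sparrow.  [the left bank: the beetle, the cricket, the frog, the hawk, the mantis, the sparrow | the right bank: the moth, the worm]
5. Boatman goes to the right bank with the mantis and the sparrow.  [the left bank: the beetle, the cricket, the frog, the hawk | the right bank: the mantis, the moth, the sparrow, the worm]
6. Boatman goes back to the left bank with the worm.  [the left bank: the beetle, the cricket, the frog, the hawk, the worm | the right bank: the mantis, the moth, the sparrow]
7. Boatman goes to the right bank with the beetle and the cricket.  [the left bank: the frog, the hawk, the worm | the right bank: the beetle, the cricket, the mantis, the moth, the sparrow]
8. Boatman goes back to the left bank with the cricket.  [the left bank: the cricket, the frog, the hawk, the worm | the right bank: the beetle, the mantis, the moth, the sparrow]
9. Boatman goes to the right bank with the cricket and the hawk.  [the left bank: the frog, the worm | the right bank: the beetle, the cricket, the hawk, the mantis, the moth, the sparrow]
10. Boatman goes back to the left bank with the cricket.  [the left bank: the cricket, the frog, the worm | the right bank: the beetle, the hawk, the mantis, the moth, the sparrow]
11. Boatman goes to the right bank with the cricket and the frog.  [the left bank: the worm | the right bank: the beetle, the cricket, the frog, the hawk, the mantis, the moth, the sparrow]
12. Boatman goes back to the left bank with the cricket.  [the left bank: the cricket, the worm | the right bank: the beetle, the frog, the hawk, the mantis, the moth, the sparrow]
13. Boatman goes to the right bank with the cricket and the worm.  [the left bank: — | the right bank: the beetle, the cricket, the frog, the hawk, the mantis, the moth, the sparrow, the worm]

No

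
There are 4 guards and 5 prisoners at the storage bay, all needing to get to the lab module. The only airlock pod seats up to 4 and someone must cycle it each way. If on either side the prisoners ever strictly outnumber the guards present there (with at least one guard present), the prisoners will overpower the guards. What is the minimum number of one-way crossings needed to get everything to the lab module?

The prisoners already outnumber the guards at the storage bay before anyone moves, so the starting position itself is disallowed.

impossible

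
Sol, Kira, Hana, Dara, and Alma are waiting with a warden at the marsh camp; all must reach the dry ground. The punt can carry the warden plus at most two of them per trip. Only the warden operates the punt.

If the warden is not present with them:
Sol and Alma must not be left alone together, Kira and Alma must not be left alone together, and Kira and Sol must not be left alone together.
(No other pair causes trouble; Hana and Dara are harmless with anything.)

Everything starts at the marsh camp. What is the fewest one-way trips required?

7

Counting alone: the warden can take at most 2 across per trip to the dry ground, so moving all 5 needs at least 3 loaded trips out, with a return between consecutive ones — at least 5 crossings.
The safety rule pushes this higher. Following every safe sequence of crossings, the most of the 5 that can be at the dry ground as the punt arrives there on crossing 5 is 4 — never all 5.
So no plan with fewer than 7 crossings exists, and this one achieves 7:
1. Warden goes to the dry ground with Kira and Sol.  [the marsh camp: Alma, Dara, Hana | the dry ground: Kira, Sol]
2. Warden goes back to the marsh camp with Sol.  [the marsh camp: Alma, Dara, Hana, Sol | the dry ground: Kira]
3. Warden goes to the dry ground with Hana and Sol.  [the marsh camp: Alma, Dara | the dry ground: Hana, Kira, Sol]
4. Warden goes back to the marsh camp with Sol.  [the marsh camp: Alma, Dara, Sol | the dry ground: Hana, Kira]
5. Warden goes to the dry ground with Dara and Sol.  [the marsh camp: Alma | the dry ground: Dara, Hana, Kira, Sol]
6. Warden goes back to the marsh camp with Sol.  [the marsh camp: Alma, Sol | the dry ground: Dara, Hana, Kira]
7. Warden goes to the dry ground with Alma and Sol.  [the marsh camp: — | the dry ground: Alma, Dara, Hana, Kira, Sol]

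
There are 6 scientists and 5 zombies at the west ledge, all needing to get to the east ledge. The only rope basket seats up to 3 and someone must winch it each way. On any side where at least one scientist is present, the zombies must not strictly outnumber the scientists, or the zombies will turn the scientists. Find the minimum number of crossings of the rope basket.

9

Counting alone: each trip to the east ledge takes at most 3 across and each return brings at least 1 back, so after t trips out (and t−1 returns) at most 3t − (t−1) of the 11 are across; that first reaches 11 at t = 5, so at least 9 crossings are needed.
The plan below uses exactly 9 crossings, so it is optimal:
1. 3 zombies → the east ledge.  (the west ledge: 6S 2Z; the east ledge: 0S 3Z)
2. 1 zombie ← the west ledge.  (the west ledge: 6S 3Z; the east ledge: 0S 2Z)
3. 3 scientists → the east ledge.  (the west ledge: 3S 3Z; the east ledge: 3S 2Z)
4. 1 scientist ← the west ledge.  (the west ledge: 4S 3Z; the east ledge: 2S 2Z)
5. 2 scientists and 1 zombie → the east ledge.  (the west ledge: 2S 2Z; the east ledge: 4S 3Z)
6. 1 scientist ← the west ledge.  (the west ledge: 3S 2Z; the east ledge: 3S 3Z)
7. 2 scientists and 1 zombie → the east ledge.  (the west ledge: 1S 1Z; the east ledge: 5S 4Z)
8. 1 scientist ← the west ledge.  (the west ledge: 2S 1Z; the east ledge: 4S 4Z)
9. 2 scientists and 1 zombie → the east ledge.  (the west ledge: 0S 0Z; the east ledge: 6S 5Z)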